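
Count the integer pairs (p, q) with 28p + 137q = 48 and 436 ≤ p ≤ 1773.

gcd(137, 28):
  137 = 4·28 + 25
  28 = 1·25 + 3
  25 = 8·3 + 1
  3 = 3·1
so gcd(137, 28) = 1.
Back-substitute for Bézout coefficients:
  1 = 25 - 8·3
  ... = 28·(-44) + 137·(9)
Scale by 48: particular solution (-2112, 432); reduce p mod 137: (80, -16).
General solution: p = 80 + 137t, q = -16 - 28t for integer t.
436 ≤ 80 + 137t ≤ 1773 gives t ∈ [3, 12], which is 10 values.

10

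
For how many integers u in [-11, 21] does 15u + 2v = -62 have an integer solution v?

16

gcd(15, 2) = 1  (15 = 7×2 + 1, 2 = 2×1).
Back-substituting, 15×(1) + 2×(-7) = 1.
Scale by -62: particular solution (-62, 434); reduce u mod 2: (0, -31).
General solution: u = 0 + 2t, v = -31 - 15t for integer t.
-11 ≤ 0 + 2t ≤ 21 gives t ∈ [-5, 10], which is 16 values.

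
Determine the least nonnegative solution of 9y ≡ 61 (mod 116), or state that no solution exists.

97

gcd(116, 9):
  116 = 12·9 + 8
  9 = 1·8 + 1
  8 = 8·1
so gcd(116, 9) = 1.
1 divides 61, so solutions exist.
Back-substitute for Bézout coefficients:
  1 = 9 - 1·8
  ... = 9·(13) + 116·(-1)
So 9·(13) ≡ 1 (mod 116); multiply by 61: y ≡ 793 (mod 116).
Smallest nonnegative: y = 793 mod 116 = 97.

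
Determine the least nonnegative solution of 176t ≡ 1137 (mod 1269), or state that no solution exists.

gcd(1269, 176) = 1.
1 divides 1137, so solutions exist.
By Bézout, 176×(137) + 1269×(-19) = 1.
So 176×(137) ≡ 1 (mod 1269); multiply by 1137: t ≡ 155769 (mod 1269).
Smallest nonnegative: t = 155769 mod 1269 = 951.

951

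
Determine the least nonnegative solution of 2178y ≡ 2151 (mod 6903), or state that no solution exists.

207

gcd(6903, 2178):
  6903 = 3×2178 + 369
  2178 = 5×369 + 333
  369 = 1×333 + 36
  333 = 9×36 + 9
  36 = 4×9
so gcd(6903, 2178) = 9.
9 divides 2151, so solutions exist.
Back-substitute for Bézout coefficients:
  9 = 333 - 9×36
  ... = 2178×(187) + 6903×(-59)
So 2178×(187) ≡ 9 (mod 6903); multiply by 239: y ≡ 44693 (mod 767).
Smallest nonnegative: y = 44693 mod 767 = 207.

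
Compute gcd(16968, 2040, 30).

gcd(16968, 2040):
  16968 = 8·2040 + 648
  2040 = 3·648 + 96
  648 = 6·96 + 72
  96 = 1·72 + 24
  72 = 3·24
so gcd(16968, 2040) = 24.
gcd(24, 30) = 6.

6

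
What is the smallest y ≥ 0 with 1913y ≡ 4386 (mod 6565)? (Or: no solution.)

4117

gcd(6565, 1913) = 1  (6565 = 3×1913 + 826, 1913 = 2×826 + 261, 826 = 3×261 + 43, 261 = 6×43 + 3, 43 = 14×3 + 1, 3 = 3×1).
1 divides 4386, so solutions exist.
Back-substituting, 1913×(-2138) + 6565×(623) = 1.
So 1913×(-2138) ≡ 1 (mod 6565); multiply by 4386: y ≡ -9377268 (mod 6565).
Smallest nonnegative: y = -9377268 mod 6565 = 4117.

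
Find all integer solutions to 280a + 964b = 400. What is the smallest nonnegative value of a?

208

gcd(964, 280) = 4  (964 = 3·280 + 124, 280 = 2·124 + 32, 124 = 3·32 + 28, 32 = 1·28 + 4, 28 = 7·4).
4 divides 400, so solutions exist.
Back-substituting, 280·(31) + 964·(-9) = 4.
Scale by 400/4 = 100: (a₀, b₀) = (3100, -900).
General solution: a = 3100 + 241t, b = -900 - 70t for integer t.
a ≥ 0: smallest is 3100 mod 241 = 208 (at t = -12), with b = -60.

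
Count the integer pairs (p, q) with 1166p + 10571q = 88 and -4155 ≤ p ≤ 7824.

13

gcd(10571, 1166) = 11  (10571 = 9·1166 + 77, 1166 = 15·77 + 11, 77 = 7·11).
Back-substituting, 1166·(136) + 10571·(-15) = 11.
Scale by 8: particular solution (1088, -120); reduce p mod 961: (127, -14).
General solution: p = 127 + 961t, q = -14 - 106t for integer t.
-4155 ≤ 127 + 961t ≤ 7824 gives t ∈ [-4, 8], which is 13 values.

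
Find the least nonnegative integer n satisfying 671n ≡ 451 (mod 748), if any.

33

gcd(748, 671) = 11.
11 divides 451, so solutions exist.
By Bézout, 671×(29) + 748×(-26) = 11.
So 671×(29) ≡ 11 (mod 748); multiply by 41: n ≡ 1189 (mod 68).
Smallest nonnegative: n = 1189 mod 68 = 33.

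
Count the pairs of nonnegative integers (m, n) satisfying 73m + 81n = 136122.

gcd(81, 73):
  81 = 1×73 + 8
  73 = 9×8 + 1
  8 = 8×1
so gcd(81, 73) = 1.
Back-substitute for Bézout coefficients:
  1 = 73 - 9×8
  ... = 73×(10) + 81×(-9)
Scale by 136122: one solution is (1361220, -1225098). Reduce m mod 81: (15, 1667).
General: m = 15 + 81t, n = 1667 - 73t.
m ≥ 0 ⇒ t ≥ 0; n ≥ 0 ⇒ t ≤ 22. So t ∈ [0, 22]: 23 solutions.

23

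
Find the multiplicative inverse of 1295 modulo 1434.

gcd(1434, 1295) = 1.
By Bézout, 1295*(-619) + 1434*(559) = 1.
So 1295*-619 ≡ 1 (mod 1434), and -619 mod 1434 = 815.

815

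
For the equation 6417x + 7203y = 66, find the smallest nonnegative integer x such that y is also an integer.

898

gcd(7203, 6417) = 3  (7203 = 1·6417 + 786, 6417 = 8·786 + 129, 786 = 6·129 + 12, 129 = 10·12 + 9, 12 = 1·9 + 3, 9 = 3·3).
3 divides 66, so solutions exist.
Back-substituting, 6417·(-614) + 7203·(547) = 3.
Scale by 66/3 = 22: (x₀, y₀) = (-13508, 12034).
General solution: x = -13508 + 2401t, y = 12034 - 2139t for integer t.
x ≥ 0: smallest is -13508 mod 2401 = 898 (at t = 6), with y = -800.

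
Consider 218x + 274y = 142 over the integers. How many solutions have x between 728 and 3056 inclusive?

gcd(274, 218) = 2  (274 = 1×218 + 56, 218 = 3×56 + 50, 56 = 1×50 + 6, 50 = 8×6 + 2, 6 = 3×2).
Back-substituting, 218×(44) + 274×(-35) = 2.
Scale by 71: particular solution (3124, -2485); reduce x mod 137: (110, -87).
General solution: x = 110 + 137t, y = -87 - 109t for integer t.
728 ≤ 110 + 137t ≤ 3056 gives t ∈ [5, 21], which is 17 values.

17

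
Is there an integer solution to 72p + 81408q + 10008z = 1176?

gcd(81408, 72) = 24  (81408 = 1130*72 + 48, 72 = 1*48 + 24, 48 = 2*24).
gcd(24, 10008) = 24.
24 divides 1176, so integer solutions exist.

yes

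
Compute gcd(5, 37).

1

gcd(37, 5) = 1  (37 = 7*5 + 2, 5 = 2*2 + 1, 2 = 2*1).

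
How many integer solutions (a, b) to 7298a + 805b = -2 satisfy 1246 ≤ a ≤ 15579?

18

gcd(7298, 805) = 1  (7298 = 9*805 + 53, 805 = 15*53 + 10, 53 = 5*10 + 3, 10 = 3*3 + 1, 3 = 3*1).
Back-substituting, 7298*(-243) + 805*(2203) = 1.
Scale by -2: particular solution (486, -4406); reduce a mod 805: (486, -4406).
General solution: a = 486 + 805t, b = -4406 - 7298t for integer t.
1246 ≤ 486 + 805t ≤ 15579 gives t ∈ [1, 18], which is 18 values.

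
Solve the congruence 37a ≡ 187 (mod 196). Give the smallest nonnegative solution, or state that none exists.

gcd(196, 37):
  196 = 5×37 + 11
  37 = 3×11 + 4
  11 = 2×4 + 3
  4 = 1×3 + 1
  3 = 3×1
so gcd(196, 37) = 1.
1 divides 187, so solutions exist.
Back-substitute for Bézout coefficients:
  1 = 4 - 1×3
  ... = 37×(53) + 196×(-10)
So 37×(53) ≡ 1 (mod 196); multiply by 187: a ≡ 9911 (mod 196).
Smallest nonnegative: a = 9911 mod 196 = 111.

111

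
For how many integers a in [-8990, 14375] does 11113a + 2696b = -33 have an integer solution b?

8

gcd(11113, 2696) = 1.
By Bézout, 11113*(-295) + 2696*(1216) = 1.
Particular solution: (1647, -6789).
General solution: a = 1647 + 2696t, b = -6789 - 11113t for integer t.
-8990 ≤ 1647 + 2696t ≤ 14375 gives t ∈ [-3, 4], which is 8 values.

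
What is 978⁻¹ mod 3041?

1421

gcd(3041, 978):
  3041 = 3*978 + 107
  978 = 9*107 + 15
  107 = 7*15 + 2
  15 = 7*2 + 1
  2 = 2*1
so gcd(3041, 978) = 1.
Back-substitute for Bézout coefficients:
  1 = 15 - 7*2
  ... = 978*(1421) + 3041*(-457)
So 978*1421 ≡ 1 (mod 3041), and 1421 mod 3041 = 1421.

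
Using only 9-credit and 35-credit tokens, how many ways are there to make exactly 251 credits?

1

Need nonnegative integers with 9j + 35k = 251.
gcd(9, 35) = 1, and 9·(4) + 35·(-1) = 1.
So (j₀, k₀) = (1004, -251); general j = 1004 + 35t, k = -251 - 9t.
j ≥ 0 ⇒ t ≥ -28; k ≥ 0 ⇒ t ≤ -28. That's 1 value of t.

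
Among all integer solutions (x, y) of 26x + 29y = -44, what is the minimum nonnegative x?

gcd(29, 26):
  29 = 1·26 + 3
  26 = 8·3 + 2
  3 = 1·2 + 1
  2 = 2·1
so gcd(29, 26) = 1.
1 divides -44, so solutions exist.
Back-substitute for Bézout coefficients:
  1 = 3 - 1·2
  ... = 26·(-10) + 29·(9)
Scale by -44/1 = -44: (x₀, y₀) = (440, -396).
General solution: x = 440 + 29t, y = -396 - 26t for integer t.
x ≥ 0: smallest is 440 mod 29 = 5 (at t = -15), with y = -6.

5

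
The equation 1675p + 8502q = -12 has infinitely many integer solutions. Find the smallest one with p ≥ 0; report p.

4218

gcd(8502, 1675) = 1.
1 divides -12, so solutions exist.
By Bézout, 1675*(-2477) + 8502*(488) = 1.
Scale by -12/1 = -12: (p₀, q₀) = (29724, -5856).
General solution: p = 29724 + 8502t, q = -5856 - 1675t for integer t.
p ≥ 0: smallest is 29724 mod 8502 = 4218 (at t = -3), with q = -831.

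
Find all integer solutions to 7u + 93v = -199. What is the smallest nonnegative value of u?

38

gcd(93, 7):
  93 = 13·7 + 2
  7 = 3·2 + 1
  2 = 2·1
so gcd(93, 7) = 1.
1 divides -199, so solutions exist.
Back-substitute for Bézout coefficients:
  1 = 7 - 3·2
  ... = 7·(40) + 93·(-3)
Scale by -199/1 = -199: (u₀, v₀) = (-7960, 597).
General solution: u = -7960 + 93t, v = 597 - 7t for integer t.
u ≥ 0: smallest is -7960 mod 93 = 38 (at t = 86), with v = -5.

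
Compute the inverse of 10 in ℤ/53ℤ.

16

gcd(53, 10) = 1  (53 = 5·10 + 3, 10 = 3·3 + 1, 3 = 3·1).
Back-substituting, 10·(16) + 53·(-3) = 1.
So 10·16 ≡ 1 (mod 53), and 16 mod 53 = 16.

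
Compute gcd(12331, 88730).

19

gcd(88730, 12331):
  88730 = 7·12331 + 2413
  12331 = 5·2413 + 266
  2413 = 9·266 + 19
  266 = 14·19
so gcd(88730, 12331) = 19.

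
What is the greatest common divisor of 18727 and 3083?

1

gcd(18727, 3083):
  18727 = 6×3083 + 229
  3083 = 13×229 + 106
  229 = 2×106 + 17
  106 = 6×17 + 4
  17 = 4×4 + 1
  4 = 4×1
so gcd(18727, 3083) = 1.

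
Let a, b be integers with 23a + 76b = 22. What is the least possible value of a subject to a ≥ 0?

34

gcd(76, 23) = 1.
1 divides 22, so solutions exist.
By Bézout, 23×(-33) + 76×(10) = 1.
Scale by 22/1 = 22: (a₀, b₀) = (-726, 220).
General solution: a = -726 + 76t, b = 220 - 23t for integer t.
a ≥ 0: smallest is -726 mod 76 = 34 (at t = 10), with b = -10.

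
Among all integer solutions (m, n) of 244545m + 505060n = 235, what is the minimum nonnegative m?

66635

gcd(505060, 244545) = 5.
5 divides 235, so solutions exist.
By Bézout, 244545·(-7179) + 505060·(3476) = 5.
Scale by 235/5 = 47: (m₀, n₀) = (-337413, 163372).
General solution: m = -337413 + 101012t, n = 163372 - 48909t for integer t.
m ≥ 0: smallest is -337413 mod 101012 = 66635 (at t = 4), with n = -32264.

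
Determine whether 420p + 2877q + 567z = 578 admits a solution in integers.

gcd(2877, 420) = 21  (2877 = 6*420 + 357, 420 = 1*357 + 63, 357 = 5*63 + 42, 63 = 1*42 + 21, 42 = 2*21).
gcd(21, 567) = 21.
21 does not divide 578 (remainder 11), so no integer solutions.

no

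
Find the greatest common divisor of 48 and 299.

gcd(299, 48):
  299 = 6*48 + 11
  48 = 4*11 + 4
  11 = 2*4 + 3
  4 = 1*3 + 1
  3 = 3*1
so gcd(299, 48) = 1.

1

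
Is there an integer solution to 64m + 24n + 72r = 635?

no

gcd(64, 24) = 8  (64 = 2*24 + 16, 24 = 1*16 + 8, 16 = 2*8).
gcd(8, 72) = 8.
8 does not divide 635 (remainder 3), so no integer solutions.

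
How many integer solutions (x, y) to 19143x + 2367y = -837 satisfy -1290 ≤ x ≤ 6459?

30

gcd(19143, 2367):
  19143 = 8×2367 + 207
  2367 = 11×207 + 90
  207 = 2×90 + 27
  90 = 3×27 + 9
  27 = 3×9
so gcd(19143, 2367) = 9.
Back-substitute for Bézout coefficients:
  9 = 90 - 3×27
  ... = 19143×(-80) + 2367×(647)
Scale by -93: particular solution (7440, -60171); reduce x mod 263: (76, -615).
General solution: x = 76 + 263t, y = -615 - 2127t for integer t.
-1290 ≤ 76 + 263t ≤ 6459 gives t ∈ [-5, 24], which is 30 values.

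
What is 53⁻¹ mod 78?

53

gcd(78, 53) = 1.
By Bézout, 53·(-25) + 78·(17) = 1.
So 53·-25 ≡ 1 (mod 78), and -25 mod 78 = 53.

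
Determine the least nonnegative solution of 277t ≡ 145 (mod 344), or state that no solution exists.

gcd(344, 277) = 1.
1 divides 145, so solutions exist.
By Bézout, 277×(77) + 344×(-62) = 1.
So 277×(77) ≡ 1 (mod 344); multiply by 145: t ≡ 11165 (mod 344).
Smallest nonnegative: t = 11165 mod 344 = 157.

157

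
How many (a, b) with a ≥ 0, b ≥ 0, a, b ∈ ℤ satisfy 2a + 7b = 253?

18

gcd(7, 2):
  7 = 3×2 + 1
  2 = 2×1
so gcd(7, 2) = 1.
Back-substitute for Bézout coefficients:
  1 = 7 - 3×2
  ... = 2×(-3) + 7×(1)
Scale by 253: one solution is (-759, 253). Reduce a mod 7: (4, 35).
General: a = 4 + 7t, b = 35 - 2t.
a ≥ 0 ⇒ t ≥ 0; b ≥ 0 ⇒ t ≤ 17. So t ∈ [0, 17]: 18 solutions.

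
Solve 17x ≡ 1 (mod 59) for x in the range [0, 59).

7

gcd(59, 17):
  59 = 3×17 + 8
  17 = 2×8 + 1
  8 = 8×1
so gcd(59, 17) = 1.
Back-substitute for Bézout coefficients:
  1 = 17 - 2×8
  ... = 17×(7) + 59×(-2)
So 17×7 ≡ 1 (mod 59), and 7 mod 59 = 7.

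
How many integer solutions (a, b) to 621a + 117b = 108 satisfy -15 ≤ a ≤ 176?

gcd(621, 117) = 9  (621 = 5*117 + 36, 117 = 3*36 + 9, 36 = 4*9).
Back-substituting, 621*(-3) + 117*(16) = 9.
Scale by 12: particular solution (-36, 192); reduce a mod 13: (3, -15).
General solution: a = 3 + 13t, b = -15 - 69t for integer t.
-15 ≤ 3 + 13t ≤ 176 gives t ∈ [-1, 13], which is 15 values.

15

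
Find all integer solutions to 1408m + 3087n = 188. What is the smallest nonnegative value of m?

gcd(3087, 1408):
  3087 = 2×1408 + 271
  1408 = 5×271 + 53
  271 = 5×53 + 6
  53 = 8×6 + 5
  6 = 1×5 + 1
  5 = 5×1
so gcd(3087, 1408) = 1.
1 divides 188, so solutions exist.
Back-substitute for Bézout coefficients:
  1 = 6 - 1×5
  ... = 1408×(-524) + 3087×(239)
Scale by 188/1 = 188: (m₀, n₀) = (-98512, 44932).
General solution: m = -98512 + 3087t, n = 44932 - 1408t for integer t.
m ≥ 0: smallest is -98512 mod 3087 = 272 (at t = 32), with n = -124.

272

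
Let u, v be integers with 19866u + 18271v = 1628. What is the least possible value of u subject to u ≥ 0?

1284

gcd(19866, 18271):
  19866 = 1*18271 + 1595
  18271 = 11*1595 + 726
  1595 = 2*726 + 143
  726 = 5*143 + 11
  143 = 13*11
so gcd(19866, 18271) = 11.
11 divides 1628, so solutions exist.
Back-substitute for Bézout coefficients:
  11 = 726 - 5*143
  ... = 19866*(-126) + 18271*(137)
Scale by 1628/11 = 148: (u₀, v₀) = (-18648, 20276).
General solution: u = -18648 + 1661t, v = 20276 - 1806t for integer t.
u ≥ 0: smallest is -18648 mod 1661 = 1284 (at t = 12), with v = -1396.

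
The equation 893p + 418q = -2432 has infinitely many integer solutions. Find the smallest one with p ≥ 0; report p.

gcd(893, 418) = 19  (893 = 2×418 + 57, 418 = 7×57 + 19, 57 = 3×19).
19 divides -2432, so solutions exist.
Back-substituting, 893×(-7) + 418×(15) = 19.
Scale by -2432/19 = -128: (p₀, q₀) = (896, -1920).
General solution: p = 896 + 22t, q = -1920 - 47t for integer t.
p ≥ 0: smallest is 896 mod 22 = 16 (at t = -40), with q = -40.

16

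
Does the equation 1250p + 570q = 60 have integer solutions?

yes

gcd(1250, 570):
  1250 = 2·570 + 110
  570 = 5·110 + 20
  110 = 5·20 + 10
  20 = 2·10
so gcd(1250, 570) = 10.
10 divides 60, so integer solutions exist.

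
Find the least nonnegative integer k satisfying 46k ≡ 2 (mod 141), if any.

92

gcd(141, 46):
  141 = 3×46 + 3
  46 = 15×3 + 1
  3 = 3×1
so gcd(141, 46) = 1.
1 divides 2, so solutions exist.
Back-substitute for Bézout coefficients:
  1 = 46 - 15×3
  ... = 46×(46) + 141×(-15)
So 46×(46) ≡ 1 (mod 141); multiply by 2: k ≡ 92 (mod 141).
Smallest nonnegative: k = 92 mod 141 = 92.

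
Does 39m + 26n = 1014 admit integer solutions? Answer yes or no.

gcd(39, 26):
  39 = 1·26 + 13
  26 = 2·13
so gcd(39, 26) = 13.
13 divides 1014, so integer solutions exist.

yes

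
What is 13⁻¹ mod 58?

gcd(58, 13):
  58 = 4*13 + 6
  13 = 2*6 + 1
  6 = 6*1
so gcd(58, 13) = 1.
Back-substitute for Bézout coefficients:
  1 = 13 - 2*6
  ... = 13*(9) + 58*(-2)
So 13*9 ≡ 1 (mod 58), and 9 mod 58 = 9.

9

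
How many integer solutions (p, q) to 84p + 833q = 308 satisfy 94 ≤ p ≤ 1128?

gcd(833, 84) = 7  (833 = 9·84 + 77, 84 = 1·77 + 7, 77 = 11·7).
Back-substituting, 84·(10) + 833·(-1) = 7.
Scale by 44: particular solution (440, -44); reduce p mod 119: (83, -8).
General solution: p = 83 + 119t, q = -8 - 12t for integer t.
94 ≤ 83 + 119t ≤ 1128 gives t ∈ [1, 8], which is 8 values.

8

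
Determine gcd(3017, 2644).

gcd(3017, 2644) = 1  (3017 = 1×2644 + 373, 2644 = 7×373 + 33, 373 = 11×33 + 10, 33 = 3×10 + 3, 10 = 3×3 + 1, 3 = 3×1).

1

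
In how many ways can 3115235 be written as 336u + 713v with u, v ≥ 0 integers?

gcd(713, 336):
  713 = 2*336 + 41
  336 = 8*41 + 8
  41 = 5*8 + 1
  8 = 8*1
so gcd(713, 336) = 1.
Back-substitute for Bézout coefficients:
  1 = 41 - 5*8
  ... = 336*(-87) + 713*(41)
Scale by 3115235: one solution is (-271025445, 127724635). Reduce u mod 713: (115, 4315).
General: u = 115 + 713t, v = 4315 - 336t.
u ≥ 0 ⇒ t ≥ 0; v ≥ 0 ⇒ t ≤ 12. So t ∈ [0, 12]: 13 solutions.

13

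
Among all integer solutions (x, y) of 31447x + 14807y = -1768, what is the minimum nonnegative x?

306

gcd(31447, 14807) = 13.
13 divides -1768, so solutions exist.
By Bézout, 31447*(517) + 14807*(-1098) = 13.
Scale by -1768/13 = -136: (x₀, y₀) = (-70312, 149328).
General solution: x = -70312 + 1139t, y = 149328 - 2419t for integer t.
x ≥ 0: smallest is -70312 mod 1139 = 306 (at t = 62), with y = -650.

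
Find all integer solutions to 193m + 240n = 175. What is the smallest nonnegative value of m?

175

gcd(240, 193):
  240 = 1*193 + 47
  193 = 4*47 + 5
  47 = 9*5 + 2
  5 = 2*2 + 1
  2 = 2*1
so gcd(240, 193) = 1.
1 divides 175, so solutions exist.
Back-substitute for Bézout coefficients:
  1 = 5 - 2*2
  ... = 193*(97) + 240*(-78)
Scale by 175/1 = 175: (m₀, n₀) = (16975, -13650).
General solution: m = 16975 + 240t, n = -13650 - 193t for integer t.
m ≥ 0: smallest is 16975 mod 240 = 175 (at t = -70), with n = -140.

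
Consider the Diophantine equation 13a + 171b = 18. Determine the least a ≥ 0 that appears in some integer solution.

54

gcd(171, 13) = 1.
1 divides 18, so solutions exist.
By Bézout, 13*(79) + 171*(-6) = 1.
Scale by 18/1 = 18: (a₀, b₀) = (1422, -108).
General solution: a = 1422 + 171t, b = -108 - 13t for integer t.
a ≥ 0: smallest is 1422 mod 171 = 54 (at t = -8), with b = -4.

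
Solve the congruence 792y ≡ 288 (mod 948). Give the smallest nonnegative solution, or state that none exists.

gcd(948, 792) = 12.
12 divides 288, so solutions exist.
By Bézout, 792*(6) + 948*(-5) = 12.
So 792*(6) ≡ 12 (mod 948); multiply by 24: y ≡ 144 (mod 79).
Smallest nonnegative: y = 144 mod 79 = 65.

65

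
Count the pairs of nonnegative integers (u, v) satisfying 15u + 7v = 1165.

gcd(15, 7) = 1.
By Bézout, 15·(1) + 7·(-2) = 1.
One solution: (3, 160).
General: u = 3 + 7t, v = 160 - 15t.
u ≥ 0 ⇒ t ≥ 0; v ≥ 0 ⇒ t ≤ 10. So t ∈ [0, 10]: 11 solutions.

11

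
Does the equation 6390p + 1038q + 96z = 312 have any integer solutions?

gcd(6390, 1038) = 6.
gcd(6, 96) = 6.
6 divides 312, so integer solutions exist.

yes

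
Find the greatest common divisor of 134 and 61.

1

gcd(134, 61) = 1  (134 = 2×61 + 12, 61 = 5×12 + 1, 12 = 12×1).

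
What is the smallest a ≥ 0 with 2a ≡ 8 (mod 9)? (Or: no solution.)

4

gcd(9, 2) = 1.
1 divides 8, so solutions exist.
By Bézout, 2·(-4) + 9·(1) = 1.
So 2·(-4) ≡ 1 (mod 9); multiply by 8: a ≡ -32 (mod 9).
Smallest nonnegative: a = -32 mod 9 = 4.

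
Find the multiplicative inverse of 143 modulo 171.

116

gcd(171, 143) = 1  (171 = 1*143 + 28, 143 = 5*28 + 3, 28 = 9*3 + 1, 3 = 3*1).
Back-substituting, 143*(-55) + 171*(46) = 1.
So 143*-55 ≡ 1 (mod 171), and -55 mod 171 = 116.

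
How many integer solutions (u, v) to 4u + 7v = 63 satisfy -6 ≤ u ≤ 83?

12

gcd(7, 4) = 1.
By Bézout, 4×(2) + 7×(-1) = 1.
Particular solution: (0, 9).
General solution: u = 0 + 7t, v = 9 - 4t for integer t.
-6 ≤ 0 + 7t ≤ 83 gives t ∈ [0, 11], which is 12 values.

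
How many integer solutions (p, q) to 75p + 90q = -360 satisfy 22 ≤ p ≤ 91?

12

gcd(90, 75):
  90 = 1×75 + 15
  75 = 5×15
so gcd(90, 75) = 15.
Back-substitute for Bézout coefficients:
  15 = 90 - 1×75
  ... = 75×(-1) + 90×(1)
Scale by -24: particular solution (24, -24); reduce p mod 6: (0, -4).
General solution: p = 0 + 6t, q = -4 - 5t for integer t.
22 ≤ 0 + 6t ≤ 91 gives t ∈ [4, 15], which is 12 values.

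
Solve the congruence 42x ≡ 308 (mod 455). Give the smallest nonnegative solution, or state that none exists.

29

gcd(455, 42) = 7.
7 divides 308, so solutions exist.
By Bézout, 42·(11) + 455·(-1) = 7.
So 42·(11) ≡ 7 (mod 455); multiply by 44: x ≡ 484 (mod 65).
Smallest nonnegative: x = 484 mod 65 = 29.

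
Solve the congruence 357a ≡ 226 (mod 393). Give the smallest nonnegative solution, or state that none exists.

no solution

gcd(393, 357):
  393 = 1×357 + 36
  357 = 9×36 + 33
  36 = 1×33 + 3
  33 = 11×3
so gcd(393, 357) = 3.
3 does not divide 226, so the congruence has no solution.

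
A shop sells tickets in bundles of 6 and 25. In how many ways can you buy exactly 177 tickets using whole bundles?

Need nonnegative integers with 6j + 25k = 177.
gcd(6, 25) = 1, and 6·(-4) + 25·(1) = 1.
So (j₀, k₀) = (-708, 177); general j = -708 + 25t, k = 177 - 6t.
j ≥ 0 ⇒ t ≥ 29; k ≥ 0 ⇒ t ≤ 29. That's 1 value of t.

1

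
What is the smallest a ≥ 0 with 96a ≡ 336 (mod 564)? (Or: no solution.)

gcd(564, 96) = 12  (564 = 5·96 + 84, 96 = 1·84 + 12, 84 = 7·12).
12 divides 336, so solutions exist.
Back-substituting, 96·(6) + 564·(-1) = 12.
So 96·(6) ≡ 12 (mod 564); multiply by 28: a ≡ 168 (mod 47).
Smallest nonnegative: a = 168 mod 47 = 27.

27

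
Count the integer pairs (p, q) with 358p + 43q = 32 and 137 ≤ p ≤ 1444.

gcd(358, 43):
  358 = 8·43 + 14
  43 = 3·14 + 1
  14 = 14·1
so gcd(358, 43) = 1.
Back-substitute for Bézout coefficients:
  1 = 43 - 3·14
  ... = 358·(-3) + 43·(25)
Scale by 32: particular solution (-96, 800); reduce p mod 43: (33, -274).
General solution: p = 33 + 43t, q = -274 - 358t for integer t.
137 ≤ 33 + 43t ≤ 1444 gives t ∈ [3, 32], which is 30 values.

30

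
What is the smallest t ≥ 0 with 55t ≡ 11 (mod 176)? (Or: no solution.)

gcd(176, 55):
  176 = 3*55 + 11
  55 = 5*11
so gcd(176, 55) = 11.
11 divides 11, so solutions exist.
Back-substitute for Bézout coefficients:
  11 = 176 - 3*55
  ... = 55*(-3) + 176*(1)
So 55*(-3) ≡ 11 (mod 176); multiply by 1: t ≡ -3 (mod 16).
Smallest nonnegative: t = -3 mod 16 = 13.

13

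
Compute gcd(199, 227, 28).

gcd(227, 199) = 1  (227 = 1×199 + 28, 199 = 7×28 + 3, 28 = 9×3 + 1, 3 = 3×1).
gcd(1, 28) = 1.

1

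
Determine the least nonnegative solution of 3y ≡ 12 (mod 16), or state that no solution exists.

4

gcd(16, 3):
  16 = 5×3 + 1
  3 = 3×1
so gcd(16, 3) = 1.
1 divides 12, so solutions exist.
Back-substitute for Bézout coefficients:
  1 = 16 - 5×3
  ... = 3×(-5) + 16×(1)
So 3×(-5) ≡ 1 (mod 16); multiply by 12: y ≡ -60 (mod 16).
Smallest nonnegative: y = -60 mod 16 = 4.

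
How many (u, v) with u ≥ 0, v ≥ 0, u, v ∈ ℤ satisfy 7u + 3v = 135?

7

gcd(7, 3):
  7 = 2*3 + 1
  3 = 3*1
so gcd(7, 3) = 1.
Back-substitute for Bézout coefficients:
  1 = 7 - 2*3
  ... = 7*(1) + 3*(-2)
Scale by 135: one solution is (135, -270). Reduce u mod 3: (0, 45).
General: u = 0 + 3t, v = 45 - 7t.
u ≥ 0 ⇒ t ≥ 0; v ≥ 0 ⇒ t ≤ 6. So t ∈ [0, 6]: 7 solutions.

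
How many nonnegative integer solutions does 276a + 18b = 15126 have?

18

gcd(276, 18) = 6.
By Bézout, 276·(1) + 18·(-15) = 6.
One solution: (1, 825).
General: a = 1 + 3t, b = 825 - 46t.
a ≥ 0 ⇒ t ≥ 0; b ≥ 0 ⇒ t ≤ 17. So t ∈ [0, 17]: 18 solutions.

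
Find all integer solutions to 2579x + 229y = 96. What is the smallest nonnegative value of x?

gcd(2579, 229) = 1.
1 divides 96, so solutions exist.
By Bézout, 2579·(42) + 229·(-473) = 1.
Scale by 96/1 = 96: (x₀, y₀) = (4032, -45408).
General solution: x = 4032 + 229t, y = -45408 - 2579t for integer t.
x ≥ 0: smallest is 4032 mod 229 = 139 (at t = -17), with y = -1565.

139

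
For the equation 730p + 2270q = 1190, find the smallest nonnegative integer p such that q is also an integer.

gcd(2270, 730) = 10.
10 divides 1190, so solutions exist.
By Bézout, 730×(28) + 2270×(-9) = 10.
Scale by 1190/10 = 119: (p₀, q₀) = (3332, -1071).
General solution: p = 3332 + 227t, q = -1071 - 73t for integer t.
p ≥ 0: smallest is 3332 mod 227 = 154 (at t = -14), with q = -49.

154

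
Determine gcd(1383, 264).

gcd(1383, 264):
  1383 = 5·264 + 63
  264 = 4·63 + 12
  63 = 5·12 + 3
  12 = 4·3
so gcd(1383, 264) = 3.

3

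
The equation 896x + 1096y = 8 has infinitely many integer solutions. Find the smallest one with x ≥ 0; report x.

126

gcd(1096, 896):
  1096 = 1*896 + 200
  896 = 4*200 + 96
  200 = 2*96 + 8
  96 = 12*8
so gcd(1096, 896) = 8.
8 divides 8, so solutions exist.
Back-substitute for Bézout coefficients:
  8 = 200 - 2*96
  ... = 896*(-11) + 1096*(9)
Scale by 8/8 = 1: (x₀, y₀) = (-11, 9).
General solution: x = -11 + 137t, y = 9 - 112t for integer t.
x ≥ 0: smallest is -11 mod 137 = 126 (at t = 1), with y = -103.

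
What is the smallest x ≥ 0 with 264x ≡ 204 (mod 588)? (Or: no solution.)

gcd(588, 264) = 12  (588 = 2*264 + 60, 264 = 4*60 + 24, 60 = 2*24 + 12, 24 = 2*12).
12 divides 204, so solutions exist.
Back-substituting, 264*(-20) + 588*(9) = 12.
So 264*(-20) ≡ 12 (mod 588); multiply by 17: x ≡ -340 (mod 49).
Smallest nonnegative: x = -340 mod 49 = 3.

3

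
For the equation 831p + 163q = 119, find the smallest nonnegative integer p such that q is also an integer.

38

gcd(831, 163) = 1.
1 divides 119, so solutions exist.
By Bézout, 831*(51) + 163*(-260) = 1.
Scale by 119/1 = 119: (p₀, q₀) = (6069, -30940).
General solution: p = 6069 + 163t, q = -30940 - 831t for integer t.
p ≥ 0: smallest is 6069 mod 163 = 38 (at t = -37), with q = -193.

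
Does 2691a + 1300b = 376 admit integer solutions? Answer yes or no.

gcd(2691, 1300):
  2691 = 2×1300 + 91
  1300 = 14×91 + 26
  91 = 3×26 + 13
  26 = 2×13
so gcd(2691, 1300) = 13.
13 does not divide 376 (remainder 12), so no integer solutions.

no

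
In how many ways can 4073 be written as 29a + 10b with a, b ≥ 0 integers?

gcd(29, 10):
  29 = 2·10 + 9
  10 = 1·9 + 1
  9 = 9·1
so gcd(29, 10) = 1.
Back-substitute for Bézout coefficients:
  1 = 10 - 1·9
  ... = 29·(-1) + 10·(3)
Scale by 4073: one solution is (-4073, 12219). Reduce a mod 10: (7, 387).
General: a = 7 + 10t, b = 387 - 29t.
a ≥ 0 ⇒ t ≥ 0; b ≥ 0 ⇒ t ≤ 13. So t ∈ [0, 13]: 14 solutions.

14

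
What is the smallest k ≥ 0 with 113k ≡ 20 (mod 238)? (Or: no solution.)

gcd(238, 113) = 1  (238 = 2×113 + 12, 113 = 9×12 + 5, 12 = 2×5 + 2, 5 = 2×2 + 1, 2 = 2×1).
1 divides 20, so solutions exist.
Back-substituting, 113×(99) + 238×(-47) = 1.
So 113×(99) ≡ 1 (mod 238); multiply by 20: k ≡ 1980 (mod 238).
Smallest nonnegative: k = 1980 mod 238 = 76.

76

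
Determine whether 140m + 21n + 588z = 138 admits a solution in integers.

no

gcd(140, 21) = 7  (140 = 6·21 + 14, 21 = 1·14 + 7, 14 = 2·7).
gcd(7, 588) = 7.
7 does not divide 138 (remainder 5), so no integer solutions.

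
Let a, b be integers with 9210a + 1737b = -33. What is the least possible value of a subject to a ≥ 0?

gcd(9210, 1737):
  9210 = 5·1737 + 525
  1737 = 3·525 + 162
  525 = 3·162 + 39
  162 = 4·39 + 6
  39 = 6·6 + 3
  6 = 2·3
so gcd(9210, 1737) = 3.
3 divides -33, so solutions exist.
Back-substitute for Bézout coefficients:
  3 = 39 - 6·6
  ... = 9210·(268) + 1737·(-1421)
Scale by -33/3 = -11: (a₀, b₀) = (-2948, 15631).
General solution: a = -2948 + 579t, b = 15631 - 3070t for integer t.
a ≥ 0: smallest is -2948 mod 579 = 526 (at t = 6), with b = -2789.

526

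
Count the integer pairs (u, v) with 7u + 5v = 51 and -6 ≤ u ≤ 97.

20

gcd(7, 5):
  7 = 1·5 + 2
  5 = 2·2 + 1
  2 = 2·1
so gcd(7, 5) = 1.
Back-substitute for Bézout coefficients:
  1 = 5 - 2·2
  ... = 7·(-2) + 5·(3)
Scale by 51: particular solution (-102, 153); reduce u mod 5: (3, 6).
General solution: u = 3 + 5t, v = 6 - 7t for integer t.
-6 ≤ 3 + 5t ≤ 97 gives t ∈ [-1, 18], which is 20 values.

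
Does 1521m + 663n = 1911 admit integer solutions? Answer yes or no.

yes

gcd(1521, 663):
  1521 = 2×663 + 195
  663 = 3×195 + 78
  195 = 2×78 + 39
  78 = 2×39
so gcd(1521, 663) = 39.
39 divides 1911, so integer solutions exist.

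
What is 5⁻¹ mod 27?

gcd(27, 5) = 1.
By Bézout, 5×(11) + 27×(-2) = 1.
So 5×11 ≡ 1 (mod 27), and 11 mod 27 = 11.

11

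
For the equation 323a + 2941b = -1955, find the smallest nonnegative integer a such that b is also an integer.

gcd(2941, 323):
  2941 = 9·323 + 34
  323 = 9·34 + 17
  34 = 2·17
so gcd(2941, 323) = 17.
17 divides -1955, so solutions exist.
Back-substitute for Bézout coefficients:
  17 = 323 - 9·34
  ... = 323·(82) + 2941·(-9)
Scale by -1955/17 = -115: (a₀, b₀) = (-9430, 1035).
General solution: a = -9430 + 173t, b = 1035 - 19t for integer t.
a ≥ 0: smallest is -9430 mod 173 = 85 (at t = 55), with b = -10.

85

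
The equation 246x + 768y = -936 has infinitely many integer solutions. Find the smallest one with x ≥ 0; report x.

68

gcd(768, 246):
  768 = 3·246 + 30
  246 = 8·30 + 6
  30 = 5·6
so gcd(768, 246) = 6.
6 divides -936, so solutions exist.
Back-substitute for Bézout coefficients:
  6 = 246 - 8·30
  ... = 246·(25) + 768·(-8)
Scale by -936/6 = -156: (x₀, y₀) = (-3900, 1248).
General solution: x = -3900 + 128t, y = 1248 - 41t for integer t.
x ≥ 0: smallest is -3900 mod 128 = 68 (at t = 31), with y = -23.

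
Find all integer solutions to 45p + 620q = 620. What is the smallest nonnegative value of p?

0

gcd(620, 45):
  620 = 13·45 + 35
  45 = 1·35 + 10
  35 = 3·10 + 5
  10 = 2·5
so gcd(620, 45) = 5.
5 divides 620, so solutions exist.
Back-substitute for Bézout coefficients:
  5 = 35 - 3·10
  ... = 45·(-55) + 620·(4)
Scale by 620/5 = 124: (p₀, q₀) = (-6820, 496).
General solution: p = -6820 + 124t, q = 496 - 9t for integer t.
p ≥ 0: smallest is -6820 mod 124 = 0 (at t = 55), with q = 1.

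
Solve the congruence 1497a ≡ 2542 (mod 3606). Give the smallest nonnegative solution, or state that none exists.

gcd(3606, 1497) = 3  (3606 = 2·1497 + 612, 1497 = 2·612 + 273, 612 = 2·273 + 66, 273 = 4·66 + 9, 66 = 7·9 + 3, 9 = 3·3).
3 does not divide 2542, so the congruence has no solution.

no solution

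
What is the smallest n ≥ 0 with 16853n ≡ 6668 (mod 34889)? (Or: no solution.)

gcd(34889, 16853) = 1.
1 divides 6668, so solutions exist.
By Bézout, 16853*(-5515) + 34889*(2664) = 1.
So 16853*(-5515) ≡ 1 (mod 34889); multiply by 6668: n ≡ -36774020 (mod 34889).
Smallest nonnegative: n = -36774020 mod 34889 = 33875.

33875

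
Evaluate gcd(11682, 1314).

gcd(11682, 1314) = 18  (11682 = 8*1314 + 1170, 1314 = 1*1170 + 144, 1170 = 8*144 + 18, 144 = 8*18).

18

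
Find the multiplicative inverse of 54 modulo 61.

26

gcd(61, 54) = 1.
By Bézout, 54*(26) + 61*(-23) = 1.
So 54*26 ≡ 1 (mod 61), and 26 mod 61 = 26.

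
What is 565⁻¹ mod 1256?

gcd(1256, 565) = 1  (1256 = 2×565 + 126, 565 = 4×126 + 61, 126 = 2×61 + 4, 61 = 15×4 + 1, 4 = 4×1).
Back-substituting, 565×(309) + 1256×(-139) = 1.
So 565×309 ≡ 1 (mod 1256), and 309 mod 1256 = 309.

309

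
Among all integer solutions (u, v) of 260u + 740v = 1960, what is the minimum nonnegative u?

gcd(740, 260) = 20  (740 = 2*260 + 220, 260 = 1*220 + 40, 220 = 5*40 + 20, 40 = 2*20).
20 divides 1960, so solutions exist.
Back-substituting, 260*(-17) + 740*(6) = 20.
Scale by 1960/20 = 98: (u₀, v₀) = (-1666, 588).
General solution: u = -1666 + 37t, v = 588 - 13t for integer t.
u ≥ 0: smallest is -1666 mod 37 = 36 (at t = 46), with v = -10.

36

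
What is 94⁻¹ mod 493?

257

gcd(493, 94) = 1  (493 = 5*94 + 23, 94 = 4*23 + 2, 23 = 11*2 + 1, 2 = 2*1).
Back-substituting, 94*(-236) + 493*(45) = 1.
So 94*-236 ≡ 1 (mod 493), and -236 mod 493 = 257.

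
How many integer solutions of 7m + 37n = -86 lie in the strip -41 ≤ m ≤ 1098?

30

gcd(37, 7) = 1  (37 = 5·7 + 2, 7 = 3·2 + 1, 2 = 2·1).
Back-substituting, 7·(16) + 37·(-3) = 1.
Scale by -86: particular solution (-1376, 258); reduce m mod 37: (30, -8).
General solution: m = 30 + 37t, n = -8 - 7t for integer t.
-41 ≤ 30 + 37t ≤ 1098 gives t ∈ [-1, 28], which is 30 values.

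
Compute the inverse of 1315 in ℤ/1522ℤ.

1397

gcd(1522, 1315) = 1.
By Bézout, 1315×(-125) + 1522×(108) = 1.
So 1315×-125 ≡ 1 (mod 1522), and -125 mod 1522 = 1397.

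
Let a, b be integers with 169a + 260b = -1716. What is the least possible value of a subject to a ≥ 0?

gcd(260, 169) = 13  (260 = 1·169 + 91, 169 = 1·91 + 78, 91 = 1·78 + 13, 78 = 6·13).
13 divides -1716, so solutions exist.
Back-substituting, 169·(-3) + 260·(2) = 13.
Scale by -1716/13 = -132: (a₀, b₀) = (396, -264).
General solution: a = 396 + 20t, b = -264 - 13t for integer t.
a ≥ 0: smallest is 396 mod 20 = 16 (at t = -19), with b = -17.

16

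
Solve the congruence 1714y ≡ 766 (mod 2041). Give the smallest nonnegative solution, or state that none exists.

1970

gcd(2041, 1714):
  2041 = 1·1714 + 327
  1714 = 5·327 + 79
  327 = 4·79 + 11
  79 = 7·11 + 2
  11 = 5·2 + 1
  2 = 2·1
so gcd(2041, 1714) = 1.
1 divides 766, so solutions exist.
Back-substitute for Bézout coefficients:
  1 = 11 - 5·2
  ... = 1714·(-930) + 2041·(781)
So 1714·(-930) ≡ 1 (mod 2041); multiply by 766: y ≡ -712380 (mod 2041).
Smallest nonnegative: y = -712380 mod 2041 = 1970.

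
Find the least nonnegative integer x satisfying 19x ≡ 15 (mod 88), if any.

61

gcd(88, 19) = 1.
1 divides 15, so solutions exist.
By Bézout, 19·(-37) + 88·(8) = 1.
So 19·(-37) ≡ 1 (mod 88); multiply by 15: x ≡ -555 (mod 88).
Smallest nonnegative: x = -555 mod 88 = 61.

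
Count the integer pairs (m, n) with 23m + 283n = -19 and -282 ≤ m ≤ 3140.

12

gcd(283, 23) = 1.
By Bézout, 23×(-123) + 283×(10) = 1.
Particular solution: (73, -6).
General solution: m = 73 + 283t, n = -6 - 23t for integer t.
-282 ≤ 73 + 283t ≤ 3140 gives t ∈ [-1, 10], which is 12 values.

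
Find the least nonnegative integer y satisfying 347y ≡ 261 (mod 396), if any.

gcd(396, 347):
  396 = 1·347 + 49
  347 = 7·49 + 4
  49 = 12·4 + 1
  4 = 4·1
so gcd(396, 347) = 1.
1 divides 261, so solutions exist.
Back-substitute for Bézout coefficients:
  1 = 49 - 12·4
  ... = 347·(-97) + 396·(85)
So 347·(-97) ≡ 1 (mod 396); multiply by 261: y ≡ -25317 (mod 396).
Smallest nonnegative: y = -25317 mod 396 = 27.

27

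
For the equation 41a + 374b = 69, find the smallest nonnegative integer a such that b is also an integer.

gcd(374, 41):
  374 = 9·41 + 5
  41 = 8·5 + 1
  5 = 5·1
so gcd(374, 41) = 1.
1 divides 69, so solutions exist.
Back-substitute for Bézout coefficients:
  1 = 41 - 8·5
  ... = 41·(73) + 374·(-8)
Scale by 69/1 = 69: (a₀, b₀) = (5037, -552).
General solution: a = 5037 + 374t, b = -552 - 41t for integer t.
a ≥ 0: smallest is 5037 mod 374 = 175 (at t = -13), with b = -19.

175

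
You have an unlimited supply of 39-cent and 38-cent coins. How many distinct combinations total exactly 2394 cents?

2

Need nonnegative integers with 39j + 38k = 2394.
gcd(39, 38) = 1, and 39·(1) + 38·(-1) = 1.
So (j₀, k₀) = (2394, -2394); general j = 2394 + 38t, k = -2394 - 39t.
j ≥ 0 ⇒ t ≥ -63; k ≥ 0 ⇒ t ≤ -62. That's 2 values of t.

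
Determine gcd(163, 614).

gcd(614, 163):
  614 = 3·163 + 125
  163 = 1·125 + 38
  125 = 3·38 + 11
  38 = 3·11 + 5
  11 = 2·5 + 1
  5 = 5·1
so gcd(614, 163) = 1.

1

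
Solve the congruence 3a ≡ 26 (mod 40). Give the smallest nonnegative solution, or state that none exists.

gcd(40, 3):
  40 = 13·3 + 1
  3 = 3·1
so gcd(40, 3) = 1.
1 divides 26, so solutions exist.
Back-substitute for Bézout coefficients:
  1 = 40 - 13·3
  ... = 3·(-13) + 40·(1)
So 3·(-13) ≡ 1 (mod 40); multiply by 26: a ≡ -338 (mod 40).
Smallest nonnegative: a = -338 mod 40 = 22.

22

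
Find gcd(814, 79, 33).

gcd(814, 79):
  814 = 10·79 + 24
  79 = 3·24 + 7
  24 = 3·7 + 3
  7 = 2·3 + 1
  3 = 3·1
so gcd(814, 79) = 1.
gcd(1, 33) = 1.

1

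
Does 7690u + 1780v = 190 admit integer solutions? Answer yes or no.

yes

gcd(7690, 1780) = 10  (7690 = 4·1780 + 570, 1780 = 3·570 + 70, 570 = 8·70 + 10, 70 = 7·10).
10 divides 190, so integer solutions exist.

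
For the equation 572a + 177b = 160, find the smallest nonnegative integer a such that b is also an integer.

155

gcd(572, 177):
  572 = 3·177 + 41
  177 = 4·41 + 13
  41 = 3·13 + 2
  13 = 6·2 + 1
  2 = 2·1
so gcd(572, 177) = 1.
1 divides 160, so solutions exist.
Back-substitute for Bézout coefficients:
  1 = 13 - 6·2
  ... = 572·(-82) + 177·(265)
Scale by 160/1 = 160: (a₀, b₀) = (-13120, 42400).
General solution: a = -13120 + 177t, b = 42400 - 572t for integer t.
a ≥ 0: smallest is -13120 mod 177 = 155 (at t = 75), with b = -500.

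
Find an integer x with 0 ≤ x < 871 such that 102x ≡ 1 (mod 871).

gcd(871, 102):
  871 = 8*102 + 55
  102 = 1*55 + 47
  55 = 1*47 + 8
  47 = 5*8 + 7
  8 = 1*7 + 1
  7 = 7*1
so gcd(871, 102) = 1.
Back-substitute for Bézout coefficients:
  1 = 8 - 1*7
  ... = 102*(-111) + 871*(13)
So 102*-111 ≡ 1 (mod 871), and -111 mod 871 = 760.

760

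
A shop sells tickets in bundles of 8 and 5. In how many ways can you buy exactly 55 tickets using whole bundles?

Need nonnegative integers with 8j + 5k = 55.
gcd(8, 5) = 1, and 8·(2) + 5·(-3) = 1.
So (j₀, k₀) = (110, -165); general j = 110 + 5t, k = -165 - 8t.
j ≥ 0 ⇒ t ≥ -22; k ≥ 0 ⇒ t ≤ -21. That's 2 values of t.

2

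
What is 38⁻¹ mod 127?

gcd(127, 38) = 1  (127 = 3×38 + 13, 38 = 2×13 + 12, 13 = 1×12 + 1, 12 = 12×1).
Back-substituting, 38×(-10) + 127×(3) = 1.
So 38×-10 ≡ 1 (mod 127), and -10 mod 127 = 117.

117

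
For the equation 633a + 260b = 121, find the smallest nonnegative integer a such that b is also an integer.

gcd(633, 260) = 1.
1 divides 121, so solutions exist.
By Bézout, 633·(-23) + 260·(56) = 1.
Scale by 121/1 = 121: (a₀, b₀) = (-2783, 6776).
General solution: a = -2783 + 260t, b = 6776 - 633t for integer t.
a ≥ 0: smallest is -2783 mod 260 = 77 (at t = 11), with b = -187.

77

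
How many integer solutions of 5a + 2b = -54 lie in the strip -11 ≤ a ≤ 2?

7

gcd(5, 2):
  5 = 2·2 + 1
  2 = 2·1
so gcd(5, 2) = 1.
Back-substitute for Bézout coefficients:
  1 = 5 - 2·2
  ... = 5·(1) + 2·(-2)
Scale by -54: particular solution (-54, 108); reduce a mod 2: (0, -27).
General solution: a = 0 + 2t, b = -27 - 5t for integer t.
-11 ≤ 0 + 2t ≤ 2 gives t ∈ [-5, 1], which is 7 values.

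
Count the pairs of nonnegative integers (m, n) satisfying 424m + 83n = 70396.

2

gcd(424, 83):
  424 = 5×83 + 9
  83 = 9×9 + 2
  9 = 4×2 + 1
  2 = 2×1
so gcd(424, 83) = 1.
Back-substitute for Bézout coefficients:
  1 = 9 - 4×2
  ... = 424×(37) + 83×(-189)
Scale by 70396: one solution is (2604652, -13304844). Reduce m mod 83: (29, 700).
General: m = 29 + 83t, n = 700 - 424t.
m ≥ 0 ⇒ t ≥ 0; n ≥ 0 ⇒ t ≤ 1. So t ∈ [0, 1]: 2 solutions.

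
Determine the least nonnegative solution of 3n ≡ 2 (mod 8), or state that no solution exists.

gcd(8, 3):
  8 = 2×3 + 2
  3 = 1×2 + 1
  2 = 2×1
so gcd(8, 3) = 1.
1 divides 2, so solutions exist.
Back-substitute for Bézout coefficients:
  1 = 3 - 1×2
  ... = 3×(3) + 8×(-1)
So 3×(3) ≡ 1 (mod 8); multiply by 2: n ≡ 6 (mod 8).
Smallest nonnegative: n = 6 mod 8 = 6.

6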